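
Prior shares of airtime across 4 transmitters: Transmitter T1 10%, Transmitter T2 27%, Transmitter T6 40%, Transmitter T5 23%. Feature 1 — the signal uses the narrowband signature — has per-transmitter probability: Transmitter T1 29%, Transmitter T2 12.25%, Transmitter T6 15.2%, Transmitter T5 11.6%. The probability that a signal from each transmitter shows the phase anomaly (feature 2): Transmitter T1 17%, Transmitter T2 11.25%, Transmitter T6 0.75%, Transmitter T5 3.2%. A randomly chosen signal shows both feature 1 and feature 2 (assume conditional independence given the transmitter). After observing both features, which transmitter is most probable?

By Bayes' rule, posterior ∝ prior × likelihood:
  Transmitter T1: 0.1 × 0.29 × 0.17 = 0.00493
  Transmitter T2: 0.27 × 0.1225 × 0.1125 = 0.0037209375
  Transmitter T6: 0.4 × 0.152 × 0.0075 = 0.000456
  Transmitter T5: 0.23 × 0.116 × 0.032 = 0.00085376
Total = 0.0099606975.
Largest term belongs to Transmitter T1, so Transmitter T1 is most probable.

Transmitter T1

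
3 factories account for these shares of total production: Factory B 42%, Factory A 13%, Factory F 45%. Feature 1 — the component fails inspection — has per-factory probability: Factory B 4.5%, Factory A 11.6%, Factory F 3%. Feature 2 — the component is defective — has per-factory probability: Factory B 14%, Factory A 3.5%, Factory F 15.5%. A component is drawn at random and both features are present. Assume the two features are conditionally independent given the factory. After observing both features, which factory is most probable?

Unnormalized posteriors (prior × likelihood):
  Factory B: 0.42 × 0.045 × 0.14 = 0.002646
  Factory A: 0.13 × 0.116 × 0.035 = 0.0005278
  Factory F: 0.45 × 0.03 × 0.155 = 0.0020925
Normalizing constant = 0.0052663.
Largest term belongs to Factory B, so Factory B is most probable.

Factory B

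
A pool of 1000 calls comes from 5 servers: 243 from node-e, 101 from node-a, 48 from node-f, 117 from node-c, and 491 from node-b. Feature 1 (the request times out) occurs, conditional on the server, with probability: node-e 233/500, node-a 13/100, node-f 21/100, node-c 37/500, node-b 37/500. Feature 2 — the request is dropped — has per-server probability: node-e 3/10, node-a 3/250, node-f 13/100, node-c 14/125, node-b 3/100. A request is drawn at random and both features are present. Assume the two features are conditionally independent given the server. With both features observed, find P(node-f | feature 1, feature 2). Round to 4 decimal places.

Compute prior × likelihood for every hypothesis:
  node-e: 0.243 × 0.466 × 0.3 = 0.0339714
  node-a: 0.101 × 0.13 × 0.012 = 0.00015756
  node-f: 0.048 × 0.21 × 0.13 = 0.0013104
  node-c: 0.117 × 0.074 × 0.112 = 0.000969696
  node-b: 0.491 × 0.074 × 0.03 = 0.00109002
Sum = 0.037499076.
P(node-f | evidence) = 0.0013104 / 0.037499076 ≈ 0.0349.

0.0349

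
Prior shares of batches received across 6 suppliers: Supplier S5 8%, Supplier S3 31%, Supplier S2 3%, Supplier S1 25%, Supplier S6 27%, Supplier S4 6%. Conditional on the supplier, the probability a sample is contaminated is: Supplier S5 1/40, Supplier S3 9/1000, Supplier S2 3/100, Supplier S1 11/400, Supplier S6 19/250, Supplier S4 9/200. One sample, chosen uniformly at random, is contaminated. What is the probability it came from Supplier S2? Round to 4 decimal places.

0.0252

Unnormalized posteriors (prior × likelihood):
  Supplier S5: 0.08 × 0.025 = 0.002
  Supplier S3: 0.31 × 0.009 = 0.00279
  Supplier S2: 0.03 × 0.03 = 0.0009
  Supplier S1: 0.25 × 0.0275 = 0.006875
  Supplier S6: 0.27 × 0.076 = 0.02052
  Supplier S4: 0.06 × 0.045 = 0.0027
Sum = 0.035785.
P(Supplier S2 | evidence) = 0.0009 / 0.035785 ≈ 0.0252.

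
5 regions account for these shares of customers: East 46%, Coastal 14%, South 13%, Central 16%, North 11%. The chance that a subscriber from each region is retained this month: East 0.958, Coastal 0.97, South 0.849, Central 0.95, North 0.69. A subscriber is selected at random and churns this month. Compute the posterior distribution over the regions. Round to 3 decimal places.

Taking complements, P(churn | each) = East 0.042, Coastal 0.03, South 0.151, Central 0.05, North 0.31.
Prior × likelihood for each hypothesis:
  East: 0.46 × 0.042 = 0.01932
  Coastal: 0.14 × 0.03 = 0.0042
  South: 0.13 × 0.151 = 0.01963
  Central: 0.16 × 0.05 = 0.008
  North: 0.11 × 0.31 = 0.0341
Sum = 0.08525.
P(East | churn) = 0.01932/0.08525 ≈ 0.227
P(Coastal | churn) = 0.0042/0.08525 ≈ 0.049
P(South | churn) = 0.01963/0.08525 ≈ 0.230
P(Central | churn) = 0.008/0.08525 ≈ 0.094
P(North | churn) = 0.0341/0.08525 ≈ 0.400

East 0.227, Coastal 0.049, South 0.230, Central 0.094, North 0.400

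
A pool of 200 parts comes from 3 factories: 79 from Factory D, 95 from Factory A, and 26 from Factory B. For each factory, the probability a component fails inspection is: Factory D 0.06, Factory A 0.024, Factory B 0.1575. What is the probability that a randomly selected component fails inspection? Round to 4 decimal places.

Compute prior × likelihood for every hypothesis:
  Factory D: 0.395 × 0.06 = 0.0237
  Factory A: 0.475 × 0.024 = 0.0114
  Factory B: 0.13 × 0.1575 = 0.020475
P(nonconforming) = 0.0237 + 0.0114 + 0.020475 = 0.055575 → 0.0556.

0.0556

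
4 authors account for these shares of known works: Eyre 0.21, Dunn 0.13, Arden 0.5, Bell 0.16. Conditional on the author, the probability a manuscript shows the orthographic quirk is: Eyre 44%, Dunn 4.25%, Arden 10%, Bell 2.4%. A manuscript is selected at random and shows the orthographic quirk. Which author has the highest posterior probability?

Eyre

Unnormalized posteriors (prior × likelihood):
  Eyre: 0.21 × 0.44 = 0.0924
  Dunn: 0.13 × 0.0425 = 0.005525
  Arden: 0.5 × 0.1 = 0.05
  Bell: 0.16 × 0.024 = 0.00384
Normalizing constant = 0.151765.
Largest term belongs to Eyre, so Eyre is most probable.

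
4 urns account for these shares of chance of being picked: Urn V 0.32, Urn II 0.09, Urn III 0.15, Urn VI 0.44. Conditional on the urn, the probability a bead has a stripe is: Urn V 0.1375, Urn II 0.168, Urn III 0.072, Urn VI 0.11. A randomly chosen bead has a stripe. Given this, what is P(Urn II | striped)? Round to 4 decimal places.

Prior × likelihood for each hypothesis:
  Urn V: 0.32 × 0.1375 = 0.044
  Urn II: 0.09 × 0.168 = 0.01512
  Urn III: 0.15 × 0.072 = 0.0108
  Urn VI: 0.44 × 0.11 = 0.0484
Normalizing constant = 0.11832.
P(Urn II | evidence) = 0.01512 / 0.11832 ≈ 0.1278.

0.1278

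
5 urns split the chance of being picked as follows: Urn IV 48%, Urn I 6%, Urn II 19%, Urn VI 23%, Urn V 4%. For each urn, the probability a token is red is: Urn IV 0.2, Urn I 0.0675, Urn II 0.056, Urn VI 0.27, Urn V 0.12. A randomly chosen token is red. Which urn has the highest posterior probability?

Urn IV

Compute prior × likelihood for every hypothesis:
  Urn IV: 0.48 × 0.2 = 0.096
  Urn I: 0.06 × 0.0675 = 0.00405
  Urn II: 0.19 × 0.056 = 0.01064
  Urn VI: 0.23 × 0.27 = 0.0621
  Urn V: 0.04 × 0.12 = 0.0048
Total = 0.17759.
Largest term belongs to Urn IV, so Urn IV is most probable.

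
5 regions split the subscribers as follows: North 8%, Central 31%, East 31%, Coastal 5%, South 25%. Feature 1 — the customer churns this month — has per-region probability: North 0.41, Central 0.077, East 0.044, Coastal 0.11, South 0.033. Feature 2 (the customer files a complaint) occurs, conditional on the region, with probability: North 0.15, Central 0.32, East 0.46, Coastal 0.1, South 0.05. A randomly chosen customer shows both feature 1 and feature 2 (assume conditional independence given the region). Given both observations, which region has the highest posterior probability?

Compute prior × likelihood for every hypothesis:
  North: 0.08 × 0.41 × 0.15 = 0.00492
  Central: 0.31 × 0.077 × 0.32 = 0.0076384
  East: 0.31 × 0.044 × 0.46 = 0.0062744
  Coastal: 0.05 × 0.11 × 0.1 = 0.00055
  South: 0.25 × 0.033 × 0.05 = 0.0004125
Sum = 0.0197953.
Largest term belongs to Central, so Central is most probable.

Central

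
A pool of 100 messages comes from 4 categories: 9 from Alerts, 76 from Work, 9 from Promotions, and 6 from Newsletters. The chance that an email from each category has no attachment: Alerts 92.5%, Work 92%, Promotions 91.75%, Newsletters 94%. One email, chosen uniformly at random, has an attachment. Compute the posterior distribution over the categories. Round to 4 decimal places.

Alerts 0.0859, Work 0.7738, Promotions 0.0945, Newsletters 0.0458

Taking complements, P(attachment | each) = Alerts 0.075, Work 0.08, Promotions 0.0825, Newsletters 0.06.
By Bayes' rule, posterior ∝ prior × likelihood:
  Alerts: 0.09 × 0.075 = 0.00675
  Work: 0.76 × 0.08 = 0.0608
  Promotions: 0.09 × 0.0825 = 0.007425
  Newsletters: 0.06 × 0.06 = 0.0036
Sum = 0.078575.
P(Alerts | attachment) = 0.00675/0.078575 ≈ 0.0859
P(Work | attachment) = 0.0608/0.078575 ≈ 0.7738
P(Promotions | attachment) = 0.007425/0.078575 ≈ 0.0945
P(Newsletters | attachment) = 0.0036/0.078575 ≈ 0.0458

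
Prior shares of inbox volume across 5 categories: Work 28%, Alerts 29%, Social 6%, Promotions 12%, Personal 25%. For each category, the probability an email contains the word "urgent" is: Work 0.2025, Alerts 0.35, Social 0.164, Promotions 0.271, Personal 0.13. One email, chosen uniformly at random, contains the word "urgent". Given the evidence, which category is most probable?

By Bayes' rule, posterior ∝ prior × likelihood:
  Work: 0.28 × 0.2025 = 0.0567
  Alerts: 0.29 × 0.35 = 0.1015
  Social: 0.06 × 0.164 = 0.00984
  Promotions: 0.12 × 0.271 = 0.03252
  Personal: 0.25 × 0.13 = 0.0325
Sum = 0.23306.
Largest term belongs to Alerts, so Alerts is most probable.

Alerts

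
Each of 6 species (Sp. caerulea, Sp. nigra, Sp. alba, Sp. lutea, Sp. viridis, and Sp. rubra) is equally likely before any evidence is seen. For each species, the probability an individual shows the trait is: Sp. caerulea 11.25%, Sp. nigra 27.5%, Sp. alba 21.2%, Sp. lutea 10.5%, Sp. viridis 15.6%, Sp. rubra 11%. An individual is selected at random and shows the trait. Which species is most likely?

Sp. nigra

Since the prior is uniform, the posterior is proportional to the likelihood:
  Sp. caerulea: 0.1125
  Sp. nigra: 0.275
  Sp. alba: 0.212
  Sp. lutea: 0.105
  Sp. viridis: 0.156
  Sp. rubra: 0.11
Sum = 0.9705.
Largest term belongs to Sp. nigra, so Sp. nigra is most probable.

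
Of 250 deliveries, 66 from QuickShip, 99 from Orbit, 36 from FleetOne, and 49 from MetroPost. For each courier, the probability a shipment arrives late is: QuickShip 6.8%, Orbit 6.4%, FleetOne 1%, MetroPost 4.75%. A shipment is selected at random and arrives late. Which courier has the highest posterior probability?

Unnormalized posteriors (prior × likelihood):
  QuickShip: 0.264 × 0.068 = 0.017952
  Orbit: 0.396 × 0.064 = 0.025344
  FleetOne: 0.144 × 0.01 = 0.00144
  MetroPost: 0.196 × 0.0475 = 0.00931
Sum = 0.054046.
Largest term belongs to Orbit, so Orbit is most probable.

Orbit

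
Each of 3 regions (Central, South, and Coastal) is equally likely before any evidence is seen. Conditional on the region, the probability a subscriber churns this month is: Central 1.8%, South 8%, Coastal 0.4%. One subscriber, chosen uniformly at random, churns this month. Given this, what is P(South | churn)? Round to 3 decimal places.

0.784

With a uniform prior (1/3 each), posterior ∝ likelihood:
  Central: 0.018
  South: 0.08
  Coastal: 0.004
Normalizing constant = 0.102.
P(South | evidence) = 0.08 / 0.102 ≈ 0.784.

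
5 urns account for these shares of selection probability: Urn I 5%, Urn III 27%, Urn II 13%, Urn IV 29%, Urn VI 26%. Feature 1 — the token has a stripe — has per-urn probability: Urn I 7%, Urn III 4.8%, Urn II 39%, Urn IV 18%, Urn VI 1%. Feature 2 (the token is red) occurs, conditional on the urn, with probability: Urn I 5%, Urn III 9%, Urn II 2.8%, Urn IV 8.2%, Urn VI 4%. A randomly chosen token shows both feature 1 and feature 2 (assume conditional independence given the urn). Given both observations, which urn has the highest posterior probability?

By Bayes' rule, posterior ∝ prior × likelihood:
  Urn I: 0.05 × 0.07 × 0.05 = 0.000175
  Urn III: 0.27 × 0.048 × 0.09 = 0.0011664
  Urn II: 0.13 × 0.39 × 0.028 = 0.0014196
  Urn IV: 0.29 × 0.18 × 0.082 = 0.0042804
  Urn VI: 0.26 × 0.01 × 0.04 = 0.000104
Normalizing constant = 0.0071454.
Largest term belongs to Urn IV, so Urn IV is most probable.

Urn IV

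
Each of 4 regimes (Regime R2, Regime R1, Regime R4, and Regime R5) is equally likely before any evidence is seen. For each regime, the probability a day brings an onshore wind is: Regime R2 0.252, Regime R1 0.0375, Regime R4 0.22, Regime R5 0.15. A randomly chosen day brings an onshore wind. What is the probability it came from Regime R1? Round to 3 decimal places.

Since the prior is uniform, the posterior is proportional to the likelihood:
  Regime R2: 0.252
  Regime R1: 0.0375
  Regime R4: 0.22
  Regime R5: 0.15
Normalizing constant = 0.6595.
P(Regime R1 | evidence) = 0.0375 / 0.6595 ≈ 0.057.

0.057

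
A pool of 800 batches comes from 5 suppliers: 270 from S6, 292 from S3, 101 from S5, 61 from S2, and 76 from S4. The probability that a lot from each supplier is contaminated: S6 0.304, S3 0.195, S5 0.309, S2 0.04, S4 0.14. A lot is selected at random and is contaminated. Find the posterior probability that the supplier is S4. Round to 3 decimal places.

Prior × likelihood for each hypothesis:
  S6: 0.3375 × 0.304 = 0.1026
  S3: 0.365 × 0.195 = 0.071175
  S5: 0.12625 × 0.309 = 0.03901125
  S2: 0.07625 × 0.04 = 0.00305
  S4: 0.095 × 0.14 = 0.0133
Sum = 0.22913625.
P(S4 | evidence) = 0.0133 / 0.22913625 ≈ 0.058.

0.058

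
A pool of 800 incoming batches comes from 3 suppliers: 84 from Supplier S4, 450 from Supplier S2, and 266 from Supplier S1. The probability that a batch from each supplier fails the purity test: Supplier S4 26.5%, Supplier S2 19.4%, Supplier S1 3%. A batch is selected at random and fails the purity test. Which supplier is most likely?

Compute prior × likelihood for every hypothesis:
  Supplier S4: 0.105 × 0.265 = 0.027825
  Supplier S2: 0.5625 × 0.194 = 0.109125
  Supplier S1: 0.3325 × 0.03 = 0.009975
Total = 0.146925.
Largest term belongs to Supplier S2, so Supplier S2 is most probable.

Supplier S2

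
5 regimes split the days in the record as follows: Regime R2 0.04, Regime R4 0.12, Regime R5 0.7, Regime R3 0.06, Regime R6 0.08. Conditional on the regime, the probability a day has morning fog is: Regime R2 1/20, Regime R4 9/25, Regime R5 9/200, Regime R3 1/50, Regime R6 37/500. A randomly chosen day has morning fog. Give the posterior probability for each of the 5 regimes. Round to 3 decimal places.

Compute prior × likelihood for every hypothesis:
  Regime R2: 0.04 × 0.05 = 0.002
  Regime R4: 0.12 × 0.36 = 0.0432
  Regime R5: 0.7 × 0.045 = 0.0315
  Regime R3: 0.06 × 0.02 = 0.0012
  Regime R6: 0.08 × 0.074 = 0.00592
Sum = 0.08382.
P(Regime R2 | fog) = 0.002/0.08382 ≈ 0.024
P(Regime R4 | fog) = 0.0432/0.08382 ≈ 0.515
P(Regime R5 | fog) = 0.0315/0.08382 ≈ 0.376
P(Regime R3 | fog) = 0.0012/0.08382 ≈ 0.014
P(Regime R6 | fog) = 0.00592/0.08382 ≈ 0.071
(Check: 0.024+0.515+0.376+0.014+0.071 = 1.000.)

Regime R2 0.024, Regime R4 0.515, Regime R5 0.376, Regime R3 0.014, Regime R6 0.071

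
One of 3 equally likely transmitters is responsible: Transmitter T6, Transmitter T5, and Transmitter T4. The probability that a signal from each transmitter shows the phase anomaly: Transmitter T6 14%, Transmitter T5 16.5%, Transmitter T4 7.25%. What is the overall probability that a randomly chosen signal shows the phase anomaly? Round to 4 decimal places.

With a uniform prior (1/3 each), posterior ∝ likelihood:
  Transmitter T6: 0.14
  Transmitter T5: 0.165
  Transmitter T4: 0.0725
P(anomaly) = (1/3) × (0.14 + 0.165 + 0.0725) = 0.3775/3 ≈ 0.1258.

0.1258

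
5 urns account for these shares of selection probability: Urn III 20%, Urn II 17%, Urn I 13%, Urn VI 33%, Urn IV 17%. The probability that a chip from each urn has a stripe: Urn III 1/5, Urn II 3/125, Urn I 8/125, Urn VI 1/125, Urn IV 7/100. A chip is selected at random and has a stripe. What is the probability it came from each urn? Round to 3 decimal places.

Urn III 0.598, Urn II 0.061, Urn I 0.124, Urn VI 0.039, Urn IV 0.178

Prior × likelihood for each hypothesis:
  Urn III: 0.2 × 0.2 = 0.04
  Urn II: 0.17 × 0.024 = 0.00408
  Urn I: 0.13 × 0.064 = 0.00832
  Urn VI: 0.33 × 0.008 = 0.00264
  Urn IV: 0.17 × 0.07 = 0.0119
Normalizing constant = 0.06694.
P(Urn III | striped) = 0.04/0.06694 ≈ 0.598
P(Urn II | striped) = 0.00408/0.06694 ≈ 0.061
P(Urn I | striped) = 0.00832/0.06694 ≈ 0.124
P(Urn VI | striped) = 0.00264/0.06694 ≈ 0.039
P(Urn IV | striped) = 0.0119/0.06694 ≈ 0.178
(Check: 0.598+0.061+0.124+0.039+0.178 = 1.000.)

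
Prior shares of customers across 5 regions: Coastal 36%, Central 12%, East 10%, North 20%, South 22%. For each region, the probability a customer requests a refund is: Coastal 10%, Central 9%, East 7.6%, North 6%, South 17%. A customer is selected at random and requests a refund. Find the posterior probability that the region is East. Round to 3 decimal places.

Unnormalized posteriors (prior × likelihood):
  Coastal: 0.36 × 0.1 = 0.036
  Central: 0.12 × 0.09 = 0.0108
  East: 0.1 × 0.076 = 0.0076
  North: 0.2 × 0.06 = 0.012
  South: 0.22 × 0.17 = 0.0374
Sum = 0.1038.
P(East | evidence) = 0.0076 / 0.1038 ≈ 0.073.

0.073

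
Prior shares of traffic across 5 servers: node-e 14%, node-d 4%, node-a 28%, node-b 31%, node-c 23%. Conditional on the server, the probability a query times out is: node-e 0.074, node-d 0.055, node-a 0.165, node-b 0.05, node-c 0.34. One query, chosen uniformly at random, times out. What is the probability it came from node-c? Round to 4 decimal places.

Compute prior × likelihood for every hypothesis:
  node-e: 0.14 × 0.074 = 0.01036
  node-d: 0.04 × 0.055 = 0.0022
  node-a: 0.28 × 0.165 = 0.0462
  node-b: 0.31 × 0.05 = 0.0155
  node-c: 0.23 × 0.34 = 0.0782
Total = 0.15246.
P(node-c | evidence) = 0.0782 / 0.15246 ≈ 0.5129.

0.5129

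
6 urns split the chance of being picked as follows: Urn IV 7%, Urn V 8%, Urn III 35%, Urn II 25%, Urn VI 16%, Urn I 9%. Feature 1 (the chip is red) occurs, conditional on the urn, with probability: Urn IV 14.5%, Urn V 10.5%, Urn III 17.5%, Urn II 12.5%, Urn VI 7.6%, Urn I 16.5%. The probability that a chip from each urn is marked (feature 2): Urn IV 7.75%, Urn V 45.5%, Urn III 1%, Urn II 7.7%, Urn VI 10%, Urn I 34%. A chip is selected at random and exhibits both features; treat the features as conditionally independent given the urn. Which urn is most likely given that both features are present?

Compute prior × likelihood for every hypothesis:
  Urn IV: 0.07 × 0.145 × 0.0775 = 0.000786625
  Urn V: 0.08 × 0.105 × 0.455 = 0.003822
  Urn III: 0.35 × 0.175 × 0.01 = 0.0006125
  Urn II: 0.25 × 0.125 × 0.077 = 0.00240625
  Urn VI: 0.16 × 0.076 × 0.1 = 0.001216
  Urn I: 0.09 × 0.165 × 0.34 = 0.005049
Sum = 0.013892375.
Largest term belongs to Urn I, so Urn I is most probable.

Urn I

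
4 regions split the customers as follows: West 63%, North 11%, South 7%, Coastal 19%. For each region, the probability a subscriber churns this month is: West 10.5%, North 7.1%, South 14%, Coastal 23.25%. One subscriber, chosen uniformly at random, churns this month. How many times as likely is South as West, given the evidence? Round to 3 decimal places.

0.148

Prior × likelihood for each hypothesis:
  West: 0.63 × 0.105 = 0.06615
  North: 0.11 × 0.071 = 0.00781
  South: 0.07 × 0.14 = 0.0098
  Coastal: 0.19 × 0.2325 = 0.044175
Sum = 0.127935.
The ratio is 0.0098 / 0.06615 (the normalizer cancels) = 0.148.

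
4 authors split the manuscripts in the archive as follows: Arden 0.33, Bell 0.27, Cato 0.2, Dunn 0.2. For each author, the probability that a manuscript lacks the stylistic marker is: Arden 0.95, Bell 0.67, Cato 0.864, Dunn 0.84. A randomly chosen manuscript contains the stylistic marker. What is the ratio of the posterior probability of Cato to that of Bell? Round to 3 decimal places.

Taking complements, P(marker | each) = Arden 0.05, Bell 0.33, Cato 0.136, Dunn 0.16.
Unnormalized posteriors (prior × likelihood):
  Arden: 0.33 × 0.05 = 0.0165
  Bell: 0.27 × 0.33 = 0.0891
  Cato: 0.2 × 0.136 = 0.0272
  Dunn: 0.2 × 0.16 = 0.032
Sum = 0.1648.
The ratio is 0.0272 / 0.0891 (the normalizer cancels) = 0.305.

0.305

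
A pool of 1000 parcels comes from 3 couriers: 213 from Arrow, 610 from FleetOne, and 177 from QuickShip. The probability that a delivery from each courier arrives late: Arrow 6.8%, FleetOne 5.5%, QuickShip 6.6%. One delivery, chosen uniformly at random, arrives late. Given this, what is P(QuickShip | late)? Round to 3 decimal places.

0.196

Compute prior × likelihood for every hypothesis:
  Arrow: 0.213 × 0.068 = 0.014484
  FleetOne: 0.61 × 0.055 = 0.03355
  QuickShip: 0.177 × 0.066 = 0.011682
Sum = 0.059716.
P(QuickShip | evidence) = 0.011682 / 0.059716 ≈ 0.196.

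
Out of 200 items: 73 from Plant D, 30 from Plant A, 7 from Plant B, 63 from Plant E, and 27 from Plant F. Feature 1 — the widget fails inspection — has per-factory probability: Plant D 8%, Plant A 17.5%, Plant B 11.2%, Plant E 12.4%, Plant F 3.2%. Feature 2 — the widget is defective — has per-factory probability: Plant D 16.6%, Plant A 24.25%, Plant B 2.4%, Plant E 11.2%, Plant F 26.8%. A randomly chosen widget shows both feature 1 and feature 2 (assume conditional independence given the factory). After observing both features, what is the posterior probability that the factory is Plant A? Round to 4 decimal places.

Unnormalized posteriors (prior × likelihood):
  Plant D: 0.365 × 0.08 × 0.166 = 0.0048472
  Plant A: 0.15 × 0.175 × 0.2425 = 0.006365625
  Plant B: 0.035 × 0.112 × 0.024 = 0.00009408
  Plant E: 0.315 × 0.124 × 0.112 = 0.00437472
  Plant F: 0.135 × 0.032 × 0.268 = 0.00115776
Normalizing constant = 0.016839385.
P(Plant A | evidence) = 0.006365625 / 0.016839385 ≈ 0.3780.

0.3780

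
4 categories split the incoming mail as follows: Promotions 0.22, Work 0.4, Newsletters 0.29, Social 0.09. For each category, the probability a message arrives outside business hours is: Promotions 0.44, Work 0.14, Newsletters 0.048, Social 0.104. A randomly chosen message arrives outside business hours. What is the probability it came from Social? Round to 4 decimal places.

0.0532

Compute prior × likelihood for every hypothesis:
  Promotions: 0.22 × 0.44 = 0.0968
  Work: 0.4 × 0.14 = 0.056
  Newsletters: 0.29 × 0.048 = 0.01392
  Social: 0.09 × 0.104 = 0.00936
Sum = 0.17608.
P(Social | evidence) = 0.00936 / 0.17608 ≈ 0.0532.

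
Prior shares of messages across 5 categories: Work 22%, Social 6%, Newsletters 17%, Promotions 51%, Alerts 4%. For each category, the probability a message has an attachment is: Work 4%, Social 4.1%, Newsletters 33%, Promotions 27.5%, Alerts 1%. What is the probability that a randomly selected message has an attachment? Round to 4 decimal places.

0.2080

Compute prior × likelihood for every hypothesis:
  Work: 0.22 × 0.04 = 0.0088
  Social: 0.06 × 0.041 = 0.00246
  Newsletters: 0.17 × 0.33 = 0.0561
  Promotions: 0.51 × 0.275 = 0.14025
  Alerts: 0.04 × 0.01 = 0.0004
P(attachment) = 0.0088 + 0.00246 + 0.0561 + 0.14025 + 0.0004 = 0.20801 → 0.2080.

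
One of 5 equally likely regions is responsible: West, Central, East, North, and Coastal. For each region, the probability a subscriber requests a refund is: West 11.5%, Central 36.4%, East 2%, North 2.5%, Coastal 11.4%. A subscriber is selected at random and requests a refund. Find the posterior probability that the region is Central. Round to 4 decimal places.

0.5705

With a uniform prior (1/5 each), posterior ∝ likelihood:
  West: 0.115
  Central: 0.364
  East: 0.02
  North: 0.025
  Coastal: 0.114
Sum = 0.638.
P(Central | evidence) = 0.364 / 0.638 ≈ 0.5705.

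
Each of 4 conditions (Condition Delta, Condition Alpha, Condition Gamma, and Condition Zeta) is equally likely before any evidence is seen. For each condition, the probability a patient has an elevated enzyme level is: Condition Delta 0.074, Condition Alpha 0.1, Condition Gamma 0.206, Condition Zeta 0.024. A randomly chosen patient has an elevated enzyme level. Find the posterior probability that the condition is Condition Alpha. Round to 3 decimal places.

0.248

With a uniform prior (1/4 each), posterior ∝ likelihood:
  Condition Delta: 0.074
  Condition Alpha: 0.1
  Condition Gamma: 0.206
  Condition Zeta: 0.024
Total = 0.404.
P(Condition Alpha | evidence) = 0.1 / 0.404 ≈ 0.248.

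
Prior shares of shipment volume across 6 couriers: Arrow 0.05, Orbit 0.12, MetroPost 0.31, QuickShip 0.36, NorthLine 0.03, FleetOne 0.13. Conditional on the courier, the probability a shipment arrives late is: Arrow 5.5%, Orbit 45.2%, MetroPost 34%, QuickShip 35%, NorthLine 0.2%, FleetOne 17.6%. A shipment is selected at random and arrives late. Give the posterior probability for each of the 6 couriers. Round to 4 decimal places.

Prior × likelihood for each hypothesis:
  Arrow: 0.05 × 0.055 = 0.00275
  Orbit: 0.12 × 0.452 = 0.05424
  MetroPost: 0.31 × 0.34 = 0.1054
  QuickShip: 0.36 × 0.35 = 0.126
  NorthLine: 0.03 × 0.002 = 0.00006
  FleetOne: 0.13 × 0.176 = 0.02288
Sum = 0.31133.
P(Arrow | late) = 0.00275/0.31133 ≈ 0.0088
P(Orbit | late) = 0.05424/0.31133 ≈ 0.1742
P(MetroPost | late) = 0.1054/0.31133 ≈ 0.3385
P(QuickShip | late) = 0.126/0.31133 ≈ 0.4047
P(NorthLine | late) = 0.00006/0.31133 ≈ 0.0002
P(FleetOne | late) = 0.02288/0.31133 ≈ 0.0735

Arrow 0.0088, Orbit 0.1742, MetroPost 0.3385, QuickShip 0.4047, NorthLine 0.0002, FleetOne 0.0735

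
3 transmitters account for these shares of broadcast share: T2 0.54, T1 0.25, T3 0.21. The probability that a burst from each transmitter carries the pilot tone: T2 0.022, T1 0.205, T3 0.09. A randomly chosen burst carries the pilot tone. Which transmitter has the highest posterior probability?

T1

Unnormalized posteriors (prior × likelihood):
  T2: 0.54 × 0.022 = 0.01188
  T1: 0.25 × 0.205 = 0.05125
  T3: 0.21 × 0.09 = 0.0189
Sum = 0.08203.
Largest term belongs to T1, so T1 is most probable.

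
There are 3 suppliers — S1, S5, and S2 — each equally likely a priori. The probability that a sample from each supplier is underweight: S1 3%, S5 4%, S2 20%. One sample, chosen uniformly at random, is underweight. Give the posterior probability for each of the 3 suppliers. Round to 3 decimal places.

S1 0.111, S5 0.148, S2 0.741

Since the prior is uniform, the posterior is proportional to the likelihood:
  S1: 0.03
  S5: 0.04
  S2: 0.2
Sum = 0.27.
P(S1 | underweight) = 0.03/0.27 ≈ 0.111
P(S5 | underweight) = 0.04/0.27 ≈ 0.148
P(S2 | underweight) = 0.2/0.27 ≈ 0.741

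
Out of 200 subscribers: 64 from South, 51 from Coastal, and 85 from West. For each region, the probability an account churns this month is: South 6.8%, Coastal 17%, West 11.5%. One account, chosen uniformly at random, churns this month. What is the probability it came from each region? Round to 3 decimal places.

Prior × likelihood for each hypothesis:
  South: 0.32 × 0.068 = 0.02176
  Coastal: 0.255 × 0.17 = 0.04335
  West: 0.425 × 0.115 = 0.048875
Normalizing constant = 0.113985.
P(South | churn) = 0.02176/0.113985 ≈ 0.191
P(Coastal | churn) = 0.04335/0.113985 ≈ 0.380
P(West | churn) = 0.048875/0.113985 ≈ 0.429

South 0.191, Coastal 0.380, West 0.429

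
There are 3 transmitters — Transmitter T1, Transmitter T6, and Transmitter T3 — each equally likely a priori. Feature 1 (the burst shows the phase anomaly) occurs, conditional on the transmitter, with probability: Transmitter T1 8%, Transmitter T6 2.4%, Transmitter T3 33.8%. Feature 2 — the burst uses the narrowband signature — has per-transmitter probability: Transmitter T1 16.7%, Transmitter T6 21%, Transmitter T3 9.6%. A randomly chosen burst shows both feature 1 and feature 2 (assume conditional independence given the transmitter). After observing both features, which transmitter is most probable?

Transmitter T3

Since the prior is uniform, the posterior is proportional to the likelihood:
  Transmitter T1: 0.08 × 0.167 = 0.01336
  Transmitter T6: 0.024 × 0.21 = 0.00504
  Transmitter T3: 0.338 × 0.096 = 0.032448
Normalizing constant = 0.050848.
Largest term belongs to Transmitter T3, so Transmitter T3 is most probable.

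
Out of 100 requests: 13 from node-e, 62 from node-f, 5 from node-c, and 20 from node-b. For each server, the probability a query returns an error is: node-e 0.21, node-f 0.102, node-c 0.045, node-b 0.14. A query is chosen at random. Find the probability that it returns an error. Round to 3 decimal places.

Prior × likelihood for each hypothesis:
  node-e: 0.13 × 0.21 = 0.0273
  node-f: 0.62 × 0.102 = 0.06324
  node-c: 0.05 × 0.045 = 0.00225
  node-b: 0.2 × 0.14 = 0.028
P(error) = 0.0273 + 0.06324 + 0.00225 + 0.028 = 0.12079 → 0.121.

0.121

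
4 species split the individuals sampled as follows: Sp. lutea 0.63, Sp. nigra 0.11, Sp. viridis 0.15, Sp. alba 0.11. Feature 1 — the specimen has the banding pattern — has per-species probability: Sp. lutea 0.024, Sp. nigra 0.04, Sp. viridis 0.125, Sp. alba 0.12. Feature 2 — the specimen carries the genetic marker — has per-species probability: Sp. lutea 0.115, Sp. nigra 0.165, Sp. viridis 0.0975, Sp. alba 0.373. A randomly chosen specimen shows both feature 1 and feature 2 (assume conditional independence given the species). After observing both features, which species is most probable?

Sp. alba

Unnormalized posteriors (prior × likelihood):
  Sp. lutea: 0.63 × 0.024 × 0.115 = 0.0017388
  Sp. nigra: 0.11 × 0.04 × 0.165 = 0.000726
  Sp. viridis: 0.15 × 0.125 × 0.0975 = 0.001828125
  Sp. alba: 0.11 × 0.12 × 0.373 = 0.0049236
Sum = 0.009216525.
Largest term belongs to Sp. alba, so Sp. alba is most probable.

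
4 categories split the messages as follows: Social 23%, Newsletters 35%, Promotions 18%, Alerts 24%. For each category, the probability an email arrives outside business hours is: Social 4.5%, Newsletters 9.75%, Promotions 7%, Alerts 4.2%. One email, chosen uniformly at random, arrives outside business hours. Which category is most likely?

Compute prior × likelihood for every hypothesis:
  Social: 0.23 × 0.045 = 0.01035
  Newsletters: 0.35 × 0.0975 = 0.034125
  Promotions: 0.18 × 0.07 = 0.0126
  Alerts: 0.24 × 0.042 = 0.01008
Sum = 0.067155.
Largest term belongs to Newsletters, so Newsletters is most probable.

Newsletters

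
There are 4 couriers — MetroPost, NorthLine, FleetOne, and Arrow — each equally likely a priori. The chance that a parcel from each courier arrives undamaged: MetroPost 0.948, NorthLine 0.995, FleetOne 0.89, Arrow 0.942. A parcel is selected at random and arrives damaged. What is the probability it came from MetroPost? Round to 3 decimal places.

Taking complements, P(damaged | each) = MetroPost 0.052, NorthLine 0.005, FleetOne 0.11, Arrow 0.058.
With a uniform prior (1/4 each), posterior ∝ likelihood:
  MetroPost: 0.052
  NorthLine: 0.005
  FleetOne: 0.11
  Arrow: 0.058
Normalizing constant = 0.225.
P(MetroPost | evidence) = 0.052 / 0.225 ≈ 0.231.

0.231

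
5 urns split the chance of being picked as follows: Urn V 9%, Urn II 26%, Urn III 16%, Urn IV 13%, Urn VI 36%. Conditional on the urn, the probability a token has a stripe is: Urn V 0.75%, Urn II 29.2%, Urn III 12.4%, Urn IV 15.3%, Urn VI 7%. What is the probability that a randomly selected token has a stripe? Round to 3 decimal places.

0.142

By Bayes' rule, posterior ∝ prior × likelihood:
  Urn V: 0.09 × 0.0075 = 0.000675
  Urn II: 0.26 × 0.292 = 0.07592
  Urn III: 0.16 × 0.124 = 0.01984
  Urn IV: 0.13 × 0.153 = 0.01989
  Urn VI: 0.36 × 0.07 = 0.0252
P(striped) = 0.000675 + 0.07592 + 0.01984 + 0.01989 + 0.0252 = 0.141525 → 0.142.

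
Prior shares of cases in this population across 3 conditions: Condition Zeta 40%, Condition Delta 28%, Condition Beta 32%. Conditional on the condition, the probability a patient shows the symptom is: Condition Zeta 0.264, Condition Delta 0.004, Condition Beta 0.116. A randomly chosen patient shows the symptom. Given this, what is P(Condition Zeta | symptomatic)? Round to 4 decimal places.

Compute prior × likelihood for every hypothesis:
  Condition Zeta: 0.4 × 0.264 = 0.1056
  Condition Delta: 0.28 × 0.004 = 0.00112
  Condition Beta: 0.32 × 0.116 = 0.03712
Sum = 0.14384.
P(Condition Zeta | evidence) = 0.1056 / 0.14384 ≈ 0.7341.

0.7341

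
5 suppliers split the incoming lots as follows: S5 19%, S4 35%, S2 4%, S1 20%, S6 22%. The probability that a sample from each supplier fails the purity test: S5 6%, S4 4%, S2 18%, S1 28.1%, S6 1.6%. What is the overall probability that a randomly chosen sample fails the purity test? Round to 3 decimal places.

0.092

Unnormalized posteriors (prior × likelihood):
  S5: 0.19 × 0.06 = 0.0114
  S4: 0.35 × 0.04 = 0.014
  S2: 0.04 × 0.18 = 0.0072
  S1: 0.2 × 0.281 = 0.0562
  S6: 0.22 × 0.016 = 0.00352
P(off-spec) = 0.0114 + 0.014 + 0.0072 + 0.0562 + 0.00352 = 0.09232 → 0.092.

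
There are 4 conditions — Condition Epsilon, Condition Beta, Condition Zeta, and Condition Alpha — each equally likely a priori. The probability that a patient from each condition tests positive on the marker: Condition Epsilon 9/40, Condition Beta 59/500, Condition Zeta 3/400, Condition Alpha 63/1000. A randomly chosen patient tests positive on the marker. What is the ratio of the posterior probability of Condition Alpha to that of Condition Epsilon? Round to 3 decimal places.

0.280

Since the prior is uniform, the posterior is proportional to the likelihood:
  Condition Epsilon: 0.225
  Condition Beta: 0.118
  Condition Zeta: 0.0075
  Condition Alpha: 0.063
Total = 0.4135.
The ratio is 0.063 / 0.225 (the normalizer cancels) = 0.280.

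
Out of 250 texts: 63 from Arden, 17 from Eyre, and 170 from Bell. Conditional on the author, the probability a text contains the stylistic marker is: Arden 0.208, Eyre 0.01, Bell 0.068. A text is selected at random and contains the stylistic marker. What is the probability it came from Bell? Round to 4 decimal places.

By Bayes' rule, posterior ∝ prior × likelihood:
  Arden: 0.252 × 0.208 = 0.052416
  Eyre: 0.068 × 0.01 = 0.00068
  Bell: 0.68 × 0.068 = 0.04624
Normalizing constant = 0.099336.
P(Bell | evidence) = 0.04624 / 0.099336 ≈ 0.4655.

0.4655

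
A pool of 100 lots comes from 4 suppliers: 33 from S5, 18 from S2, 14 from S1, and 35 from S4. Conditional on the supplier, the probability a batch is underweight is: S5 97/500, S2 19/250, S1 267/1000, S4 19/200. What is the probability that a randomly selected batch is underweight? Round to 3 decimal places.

Unnormalized posteriors (prior × likelihood):
  S5: 0.33 × 0.194 = 0.06402
  S2: 0.18 × 0.076 = 0.01368
  S1: 0.14 × 0.267 = 0.03738
  S4: 0.35 × 0.095 = 0.03325
P(underweight) = 0.06402 + 0.01368 + 0.03738 + 0.03325 = 0.14833 → 0.148.

0.148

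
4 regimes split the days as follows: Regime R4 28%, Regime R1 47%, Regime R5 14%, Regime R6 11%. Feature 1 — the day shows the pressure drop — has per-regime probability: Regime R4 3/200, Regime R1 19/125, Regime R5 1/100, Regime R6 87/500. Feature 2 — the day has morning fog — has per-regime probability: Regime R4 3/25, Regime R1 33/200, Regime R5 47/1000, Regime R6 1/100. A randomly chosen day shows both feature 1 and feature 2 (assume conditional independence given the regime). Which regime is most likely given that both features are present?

By Bayes' rule, posterior ∝ prior × likelihood:
  Regime R4: 0.28 × 0.015 × 0.12 = 0.000504
  Regime R1: 0.47 × 0.152 × 0.165 = 0.0117876
  Regime R5: 0.14 × 0.01 × 0.047 = 0.0000658
  Regime R6: 0.11 × 0.174 × 0.01 = 0.0001914
Sum = 0.0125488.
Largest term belongs to Regime R1, so Regime R1 is most probable.

Regime R1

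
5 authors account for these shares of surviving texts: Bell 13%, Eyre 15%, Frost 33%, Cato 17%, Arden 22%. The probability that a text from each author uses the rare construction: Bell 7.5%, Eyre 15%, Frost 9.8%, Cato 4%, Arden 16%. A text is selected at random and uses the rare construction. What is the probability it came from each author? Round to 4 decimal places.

Bell 0.0915, Eyre 0.2111, Frost 0.3034, Cato 0.0638, Arden 0.3302

By Bayes' rule, posterior ∝ prior × likelihood:
  Bell: 0.13 × 0.075 = 0.00975
  Eyre: 0.15 × 0.15 = 0.0225
  Frost: 0.33 × 0.098 = 0.03234
  Cato: 0.17 × 0.04 = 0.0068
  Arden: 0.22 × 0.16 = 0.0352
Sum = 0.10659.
P(Bell | rare-form) = 0.00975/0.10659 ≈ 0.0915
P(Eyre | rare-form) = 0.0225/0.10659 ≈ 0.2111
P(Frost | rare-form) = 0.03234/0.10659 ≈ 0.3034
P(Cato | rare-form) = 0.0068/0.10659 ≈ 0.0638
P(Arden | rare-form) = 0.0352/0.10659 ≈ 0.3302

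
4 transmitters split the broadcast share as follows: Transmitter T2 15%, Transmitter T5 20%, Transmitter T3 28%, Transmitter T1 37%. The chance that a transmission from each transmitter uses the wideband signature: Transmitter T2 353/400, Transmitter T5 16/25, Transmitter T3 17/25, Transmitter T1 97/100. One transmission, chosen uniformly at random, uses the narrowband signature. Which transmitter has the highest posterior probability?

Transmitter T3

Taking complements, P(narrowband | each) = Transmitter T2 0.1175, Transmitter T5 0.36, Transmitter T3 0.32, Transmitter T1 0.03.
Unnormalized posteriors (prior × likelihood):
  Transmitter T2: 0.15 × 0.1175 = 0.017625
  Transmitter T5: 0.2 × 0.36 = 0.072
  Transmitter T3: 0.28 × 0.32 = 0.0896
  Transmitter T1: 0.37 × 0.03 = 0.0111
Sum = 0.190325.
Largest term belongs to Transmitter T3, so Transmitter T3 is most probable.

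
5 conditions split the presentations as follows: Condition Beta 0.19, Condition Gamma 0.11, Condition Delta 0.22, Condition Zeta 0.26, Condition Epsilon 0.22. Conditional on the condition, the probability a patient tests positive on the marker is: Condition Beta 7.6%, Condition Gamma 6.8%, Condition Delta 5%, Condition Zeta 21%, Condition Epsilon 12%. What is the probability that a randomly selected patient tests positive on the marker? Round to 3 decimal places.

0.114

Unnormalized posteriors (prior × likelihood):
  Condition Beta: 0.19 × 0.076 = 0.01444
  Condition Gamma: 0.11 × 0.068 = 0.00748
  Condition Delta: 0.22 × 0.05 = 0.011
  Condition Zeta: 0.26 × 0.21 = 0.0546
  Condition Epsilon: 0.22 × 0.12 = 0.0264
P(marker-positive) = 0.01444 + 0.00748 + 0.011 + 0.0546 + 0.0264 = 0.11392 → 0.114.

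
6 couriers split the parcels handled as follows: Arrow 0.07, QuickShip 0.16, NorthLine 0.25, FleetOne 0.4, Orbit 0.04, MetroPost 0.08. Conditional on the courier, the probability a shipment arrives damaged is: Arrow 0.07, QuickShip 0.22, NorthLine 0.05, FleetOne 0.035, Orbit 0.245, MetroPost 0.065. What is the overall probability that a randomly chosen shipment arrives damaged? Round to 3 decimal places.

0.082

Unnormalized posteriors (prior × likelihood):
  Arrow: 0.07 × 0.07 = 0.0049
  QuickShip: 0.16 × 0.22 = 0.0352
  NorthLine: 0.25 × 0.05 = 0.0125
  FleetOne: 0.4 × 0.035 = 0.014
  Orbit: 0.04 × 0.245 = 0.0098
  MetroPost: 0.08 × 0.065 = 0.0052
P(damaged) = 0.0049 + 0.0352 + 0.0125 + 0.014 + 0.0098 + 0.0052 = 0.0816 → 0.082.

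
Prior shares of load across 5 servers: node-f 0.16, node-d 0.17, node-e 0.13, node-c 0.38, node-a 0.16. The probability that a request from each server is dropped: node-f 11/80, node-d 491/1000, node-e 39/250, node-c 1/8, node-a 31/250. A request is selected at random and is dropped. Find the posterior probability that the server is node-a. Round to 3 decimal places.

0.103

Unnormalized posteriors (prior × likelihood):
  node-f: 0.16 × 0.1375 = 0.022
  node-d: 0.17 × 0.491 = 0.08347
  node-e: 0.13 × 0.156 = 0.02028
  node-c: 0.38 × 0.125 = 0.0475
  node-a: 0.16 × 0.124 = 0.01984
Normalizing constant = 0.19309.
P(node-a | evidence) = 0.01984 / 0.19309 ≈ 0.103.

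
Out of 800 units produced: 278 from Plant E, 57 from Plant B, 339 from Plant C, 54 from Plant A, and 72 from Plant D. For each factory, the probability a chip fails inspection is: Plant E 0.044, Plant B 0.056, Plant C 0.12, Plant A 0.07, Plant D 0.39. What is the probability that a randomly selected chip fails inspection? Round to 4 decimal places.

Compute prior × likelihood for every hypothesis:
  Plant E: 0.3475 × 0.044 = 0.01529
  Plant B: 0.07125 × 0.056 = 0.00399
  Plant C: 0.42375 × 0.12 = 0.05085
  Plant A: 0.0675 × 0.07 = 0.004725
  Plant D: 0.09 × 0.39 = 0.0351
P(nonconforming) = 0.01529 + 0.00399 + 0.05085 + 0.004725 + 0.0351 = 0.109955 → 0.1100.

0.1100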